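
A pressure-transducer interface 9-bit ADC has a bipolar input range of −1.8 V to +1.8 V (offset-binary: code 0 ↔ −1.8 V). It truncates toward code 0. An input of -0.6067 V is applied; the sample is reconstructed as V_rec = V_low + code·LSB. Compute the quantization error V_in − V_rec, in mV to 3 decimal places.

Step size: 3.6 V ÷ 2^9 = 7.031 mV.
(-0.6067 − (−1.8))/0.00703125 = 169.7138; ⌊·⌋ gives code 169.
V_rec = (−1.8) + 169·0.00703125 = -0.61171875 V.
Difference: 0.00501875 V → 5.019 mV.

5.019 mV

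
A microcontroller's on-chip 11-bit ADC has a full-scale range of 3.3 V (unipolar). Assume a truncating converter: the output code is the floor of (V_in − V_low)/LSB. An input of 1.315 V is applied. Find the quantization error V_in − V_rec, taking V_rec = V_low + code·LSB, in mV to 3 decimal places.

One LSB is 3.3 V / 2048 = 1.611 mV.
(V_in − V_low)/LSB = (1.315 − 0)/0.00161133 = 816.0970 → code 816 (floor).
Code 816 maps back to 0 + 816×0.00161133 V = 1.3148438 V.
Error = 1.315 − 1.3148438 = 0.00015625 V = 0.156 mV.

0.156 mV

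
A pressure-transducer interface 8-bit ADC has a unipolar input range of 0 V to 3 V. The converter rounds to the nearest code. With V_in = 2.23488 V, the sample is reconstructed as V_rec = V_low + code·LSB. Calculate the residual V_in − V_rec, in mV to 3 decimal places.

-3.401 mV

Step size: 3 V ÷ 2^8 = 11.719 mV.
(2.23488 − 0)/0.0117188 = 190.7098; round gives code 191.
V_rec = 0 + 191·0.0117188 = 2.2382812 V.
Difference: -0.00340125 V → -3.401 mV.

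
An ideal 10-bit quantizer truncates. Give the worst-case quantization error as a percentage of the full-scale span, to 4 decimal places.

Truncating → worst-case error = 1 LSB = V_FS/2^10, so 100/1024 = 0.0976562 % of full scale.

0.0977 %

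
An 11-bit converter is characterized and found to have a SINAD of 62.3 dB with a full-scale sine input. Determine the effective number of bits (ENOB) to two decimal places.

10.06 bits

ENOB = (SINAD − 1.76) / 6.02 = (62.3 − 1.76)/6.02 = 10.056.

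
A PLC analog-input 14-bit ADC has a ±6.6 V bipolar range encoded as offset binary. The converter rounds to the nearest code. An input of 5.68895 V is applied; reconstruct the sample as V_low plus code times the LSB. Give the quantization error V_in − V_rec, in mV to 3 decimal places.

Step size: 13.2 V ÷ 2^14 = 0.806 mV.
Scaled input = 15253.1937 LSBs, so code = 15253.
Code 15253 maps back to (−6.6) + 15253×0.000805664 V = 5.6887939 V.
Difference: 0.000156055 V → 0.156 mV.

0.156 mV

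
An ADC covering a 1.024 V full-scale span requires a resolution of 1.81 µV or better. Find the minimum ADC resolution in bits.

Number of steps required ≥ 1.024 V / 1.81 µV = 565745.86.
Need 2^N ≥ 565745.86; 2^19 = 524288, 2^20 = 1048576.
Minimum N = 20.

20 bits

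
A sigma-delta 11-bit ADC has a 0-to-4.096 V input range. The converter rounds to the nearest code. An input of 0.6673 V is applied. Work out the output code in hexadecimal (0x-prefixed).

LSB = 4.096 V / 2048 = 2.000 mV.
Input sits at 333.650 steps above V_low.
round(333.650) = 334.
In hexadecimal (0x-prefixed): 0x14E.

code 0x14E (decimal 334)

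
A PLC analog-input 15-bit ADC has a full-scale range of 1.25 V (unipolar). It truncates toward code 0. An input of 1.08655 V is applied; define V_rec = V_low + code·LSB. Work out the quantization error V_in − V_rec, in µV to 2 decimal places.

Step size: 1.25 V ÷ 2^15 = 38.15 µV.
(V_in − V_low)/LSB = (1.08655 − 0)/3.8147e-05 = 28483.2563 → code 28483 (floor).
V_rec = 0 + 28483·3.8147e-05 = 1.0865402 V.
V_in − V_rec = 9.77783e-06 V = 9.78 µV.

9.78 µV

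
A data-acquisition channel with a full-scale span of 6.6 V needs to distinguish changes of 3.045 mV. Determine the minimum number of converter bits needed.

Number of steps required ≥ 6.6 V / 3.045 mV = 2167.49.
Need 2^N ≥ 2167.49; 2^11 = 2048, 2^12 = 4096.
Minimum N = 12.

12 bits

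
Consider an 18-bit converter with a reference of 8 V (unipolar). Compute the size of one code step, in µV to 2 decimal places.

30.52 µV

Full-scale span = 8 V.
LSB = 8 / 2^18 = 8 / 262144 = 3.05176e-05 V = 30.52 µV.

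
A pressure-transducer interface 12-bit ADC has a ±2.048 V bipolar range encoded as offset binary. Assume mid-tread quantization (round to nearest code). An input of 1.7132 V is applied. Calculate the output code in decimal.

With 4096 levels over 4.096 V, one step is 1.000 mV.
(V_in − V_low)/LSB = (1.7132 − (−2.048)) / 0.001 = 3761.200.
Round → code 3761.

code 3761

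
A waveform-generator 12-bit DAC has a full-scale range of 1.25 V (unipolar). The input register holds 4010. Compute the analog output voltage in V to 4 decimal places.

LSB = 1.25 V / 2^12 = 305.18 µV.
V_out = 0 + 4010 × 0.000305176 V = 1.22375 V.

1.2238 V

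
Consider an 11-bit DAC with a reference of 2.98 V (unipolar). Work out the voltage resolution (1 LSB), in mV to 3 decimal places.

1.455 mV

Full-scale span = 2.98 V.
LSB = 2.98 / 2^11 = 2.98 / 2048 = 0.00145508 V = 1.455 mV.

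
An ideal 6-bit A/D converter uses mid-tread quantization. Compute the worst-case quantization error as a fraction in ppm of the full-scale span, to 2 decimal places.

Rounding → worst-case error = ½ LSB = V_FS/2^7, so 1e+06/128 = 7812.5 ppm of full scale.

7812.50 ppm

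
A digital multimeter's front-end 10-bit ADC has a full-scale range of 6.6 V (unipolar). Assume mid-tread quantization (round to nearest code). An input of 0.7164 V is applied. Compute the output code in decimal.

With 1024 levels over 6.6 V, one step is 6.445 mV.
(0.7164 − 0) / 0.00644531 = 111.151 LSBs.
So the output code is 111.

code 111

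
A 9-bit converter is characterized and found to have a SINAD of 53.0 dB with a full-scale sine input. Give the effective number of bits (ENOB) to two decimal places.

ENOB = (SINAD − 1.76) / 6.02 = (53.0 − 1.76)/6.02 = 8.512.

8.51 bits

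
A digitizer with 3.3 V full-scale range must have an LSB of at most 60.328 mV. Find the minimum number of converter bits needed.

6 bits

Number of steps required ≥ 3.3 V / 60.328 mV = 54.70.
Need 2^N ≥ 54.70; 2^5 = 32, 2^6 = 64.
Minimum N = 6.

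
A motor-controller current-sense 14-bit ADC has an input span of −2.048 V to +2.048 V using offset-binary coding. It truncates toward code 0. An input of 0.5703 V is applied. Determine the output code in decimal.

With 16384 levels over 4.096 V, one step is 250.00 µV.
Input sits at 10473.200 steps above V_low.
So the output code is 10473.

code 10473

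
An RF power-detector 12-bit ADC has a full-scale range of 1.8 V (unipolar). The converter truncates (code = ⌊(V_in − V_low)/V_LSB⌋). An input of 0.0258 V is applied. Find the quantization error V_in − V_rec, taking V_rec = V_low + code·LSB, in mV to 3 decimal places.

LSB = 1.8/2^12 = 439.45 µV.
(V_in − V_low)/LSB = (0.0258 − 0)/0.000439453 = 58.7093 → code 58 (floor).
Reconstructed: 0.025488281 V.
Difference: 0.000311719 V → 0.312 mV.

0.312 mV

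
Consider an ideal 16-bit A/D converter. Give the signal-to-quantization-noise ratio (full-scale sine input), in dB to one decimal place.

SNR ≈ 6.02·N + 1.76 dB = 6.02·16 + 1.76 = 98.08 dB.

98.1 dB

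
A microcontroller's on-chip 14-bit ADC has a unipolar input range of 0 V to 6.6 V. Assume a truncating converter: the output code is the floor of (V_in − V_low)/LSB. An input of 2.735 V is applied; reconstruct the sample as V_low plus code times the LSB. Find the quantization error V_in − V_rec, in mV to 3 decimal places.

Step size: 6.6 V ÷ 2^14 = 402.83 µV.
(2.735 − 0)/0.000402832 = 6789.4303; ⌊·⌋ gives code 6789.
Code 6789 maps back to 0 + 6789×0.000402832 V = 2.7348267 V.
Error = 2.735 − 2.7348267 = 0.00017334 V = 0.173 mV.

0.173 mV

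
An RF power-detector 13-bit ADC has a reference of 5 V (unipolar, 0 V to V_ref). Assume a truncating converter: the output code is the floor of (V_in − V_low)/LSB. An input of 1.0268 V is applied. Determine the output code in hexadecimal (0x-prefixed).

With 8192 levels over 5 V, one step is 0.610 mV.
(1.0268 − 0) / 0.000610352 = 1682.309 LSBs.
Floor → code 1682.
In hexadecimal (0x-prefixed): 0x692.

code 0x692 (decimal 1682)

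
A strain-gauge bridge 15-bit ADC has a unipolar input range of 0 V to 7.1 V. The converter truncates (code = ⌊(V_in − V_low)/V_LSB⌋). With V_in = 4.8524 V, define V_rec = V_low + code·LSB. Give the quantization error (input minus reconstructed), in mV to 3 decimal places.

LSB = 7.1/2^15 = 216.67 µV.
(V_in − V_low)/LSB = (4.8524 − 0)/0.000216675 = 22394.8512 → code 22394 (floor).
V_rec = 0 + 22394·0.000216675 = 4.8522156 V.
Difference: 0.000184424 V → 0.184 mV.

0.184 mV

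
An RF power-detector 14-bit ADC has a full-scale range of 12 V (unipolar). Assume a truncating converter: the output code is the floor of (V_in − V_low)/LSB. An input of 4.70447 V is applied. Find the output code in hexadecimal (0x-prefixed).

code 0x1917 (decimal 6423)

Full-scale span = 12 V; LSB = 12/2^14 = 0.732 mV.
(V_in − V_low)/LSB = (4.70447 − 0) / 0.000732422 = 6423.170.
⌊·⌋(6423.170) = 6423.
In hexadecimal (0x-prefixed): 0x1917.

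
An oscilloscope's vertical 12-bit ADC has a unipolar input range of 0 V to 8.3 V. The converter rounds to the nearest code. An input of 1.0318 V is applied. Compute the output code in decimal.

LSB = 8.3 V / 4096 = 2.026 mV.
(V_in − V_low)/LSB = (1.0318 − 0) / 0.00202637 = 509.187.
round(509.187) = 509.

code 509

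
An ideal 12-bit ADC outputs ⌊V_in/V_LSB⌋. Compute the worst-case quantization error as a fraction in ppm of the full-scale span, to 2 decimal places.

Truncating → worst-case error = 1 LSB = V_FS/2^12, so 1e+06/4096 = 244.141 ppm of full scale.

244.14 ppm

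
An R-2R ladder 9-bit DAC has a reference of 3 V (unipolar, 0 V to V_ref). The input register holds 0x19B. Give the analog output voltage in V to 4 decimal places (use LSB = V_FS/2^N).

2.4082 V

LSB = 3 V / 2^9 = 5.859 mV.
Code 0x19B = 411 decimal.
V_out = 0 + 411 × 0.00585938 V = 2.4082 V.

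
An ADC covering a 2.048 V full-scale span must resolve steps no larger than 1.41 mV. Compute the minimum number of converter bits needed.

Number of steps required ≥ 2.048 V / 1.41 mV = 1452.48.
Need 2^N ≥ 1452.48; 2^10 = 1024, 2^11 = 2048.
Minimum N = 11.

11 bits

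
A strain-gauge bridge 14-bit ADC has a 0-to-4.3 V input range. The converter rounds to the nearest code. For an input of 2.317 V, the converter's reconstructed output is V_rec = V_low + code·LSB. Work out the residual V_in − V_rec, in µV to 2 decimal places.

LSB = 4.3/2^14 = 262.45 µV.
Scaled input = 8828.3088 LSBs, so code = 8828.
V_rec = 0 + 8828·0.000262451 = 2.3169189 V.
V_in − V_rec = 8.10547e-05 V = 81.05 µV.

81.05 µV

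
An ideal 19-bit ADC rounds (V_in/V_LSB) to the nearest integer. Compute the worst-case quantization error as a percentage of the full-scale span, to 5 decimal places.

Rounding → worst-case error = ½ LSB = V_FS/2^20, so 100/1048576 = 9.53674e-05 % of full scale.

0.00010 %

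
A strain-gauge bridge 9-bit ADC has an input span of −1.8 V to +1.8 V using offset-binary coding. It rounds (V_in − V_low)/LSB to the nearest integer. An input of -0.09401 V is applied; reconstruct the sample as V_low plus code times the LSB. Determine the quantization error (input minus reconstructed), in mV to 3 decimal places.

-2.604 mV

Step size: 3.6 V ÷ 2^9 = 7.031 mV.
(V_in − V_low)/LSB = (-0.09401 − (−1.8))/0.00703125 = 242.6297 → code 243 (round).
V_rec = (−1.8) + 243·0.00703125 = -0.09140625 V.
Error = -0.09401 − (−0.09140625) = -0.00260375 V = -2.604 mV.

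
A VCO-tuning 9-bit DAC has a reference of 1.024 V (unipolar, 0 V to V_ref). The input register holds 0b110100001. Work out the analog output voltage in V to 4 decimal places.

0.8340 V

LSB = 1.024 V / 2^9 = 2.000 mV.
Code 0b110100001 = 417 decimal.
V_out = 0 + 417 × 0.002 V = 0.834 V.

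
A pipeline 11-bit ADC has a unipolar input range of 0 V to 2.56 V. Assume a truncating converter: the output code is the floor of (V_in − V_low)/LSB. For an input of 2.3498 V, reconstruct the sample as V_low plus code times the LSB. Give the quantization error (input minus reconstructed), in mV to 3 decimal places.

1.050 mV

LSB = 2.56/2^11 = 1.250 mV.
(V_in − V_low)/LSB = (2.3498 − 0)/0.00125 = 1879.8400 → code 1879 (floor).
V_rec = 0 + 1879·0.00125 = 2.34875 V.
V_in − V_rec = 0.00105 V = 1.050 mV.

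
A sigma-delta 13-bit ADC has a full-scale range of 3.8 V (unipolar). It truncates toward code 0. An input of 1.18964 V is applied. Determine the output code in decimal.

LSB = 3.8 V / 8192 = 463.87 µV.
Input sits at 2564.613 steps above V_low.
So the output code is 2564.

code 2564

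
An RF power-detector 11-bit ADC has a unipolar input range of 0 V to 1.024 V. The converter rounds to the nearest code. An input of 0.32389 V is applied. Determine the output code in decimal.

With 2048 levels over 1.024 V, one step is 0.500 mV.
Input sits at 647.780 steps above V_low.
round(647.780) = 648.

code 648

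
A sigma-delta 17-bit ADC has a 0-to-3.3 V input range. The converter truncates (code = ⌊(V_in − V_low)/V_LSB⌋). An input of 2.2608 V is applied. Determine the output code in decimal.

code 89796

LSB = 3.3 V / 131072 = 25.18 µV.
(V_in − V_low)/LSB = (2.2608 − 0) / 2.5177e-05 = 89796.236.
So the output code is 89796.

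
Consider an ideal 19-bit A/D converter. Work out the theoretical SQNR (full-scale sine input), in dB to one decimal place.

116.1 dB

SNR ≈ 6.02·N + 1.76 dB = 6.02·19 + 1.76 = 116.14 dB.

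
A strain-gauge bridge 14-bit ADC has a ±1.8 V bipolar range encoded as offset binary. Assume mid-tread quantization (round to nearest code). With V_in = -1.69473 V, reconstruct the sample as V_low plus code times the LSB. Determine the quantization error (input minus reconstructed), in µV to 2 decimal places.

20.98 µV

One LSB is 3.6 V / 16384 = 219.73 µV.
(-1.69473 − (−1.8))/0.000219727 = 479.0955; round gives code 479.
Code 479 maps back to (−1.8) + 479×0.000219727 V = -1.694751 V.
V_in − V_rec = 2.09766e-05 V = 20.98 µV.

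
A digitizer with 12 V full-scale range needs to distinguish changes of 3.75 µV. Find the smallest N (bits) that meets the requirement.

22 bits

Number of steps required ≥ 12 V / 3.75 µV = 3200000.00.
Need 2^N ≥ 3200000.00; 2^21 = 2097152, 2^22 = 4194304.
Minimum N = 22.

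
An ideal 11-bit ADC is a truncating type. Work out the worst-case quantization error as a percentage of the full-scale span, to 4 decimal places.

Truncating → worst-case error = 1 LSB = V_FS/2^11, so 100/2048 = 0.0488281 % of full scale.

0.0488 %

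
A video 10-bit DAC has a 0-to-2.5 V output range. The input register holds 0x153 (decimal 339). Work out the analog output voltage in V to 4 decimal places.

0.8276 V

LSB = 2.5 V / 2^10 = 2.441 mV.
Code 0x153 = 339 decimal.
V_out = 0 + 339 × 0.00244141 V = 0.827637 V.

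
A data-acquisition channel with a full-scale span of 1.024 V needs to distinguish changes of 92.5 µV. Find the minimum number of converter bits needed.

Number of steps required ≥ 1.024 V / 92.5 µV = 11070.27.
Need 2^N ≥ 11070.27; 2^13 = 8192, 2^14 = 16384.
Minimum N = 14.

14 bits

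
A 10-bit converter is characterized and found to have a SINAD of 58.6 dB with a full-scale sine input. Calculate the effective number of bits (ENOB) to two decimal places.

9.44 bits

ENOB = (SINAD − 1.76) / 6.02 = (58.6 − 1.76)/6.02 = 9.442.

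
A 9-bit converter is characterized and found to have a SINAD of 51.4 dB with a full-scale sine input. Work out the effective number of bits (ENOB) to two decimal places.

ENOB = (SINAD − 1.76) / 6.02 = (51.4 − 1.76)/6.02 = 8.246.

8.25 bits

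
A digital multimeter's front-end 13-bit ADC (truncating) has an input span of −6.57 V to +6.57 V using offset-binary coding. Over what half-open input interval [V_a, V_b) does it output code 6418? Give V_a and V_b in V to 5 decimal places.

[3.72450 V, 3.72610 V)

LSB = 13.14/2^13 = 1.604 mV.
V_a = V_low + 6418·LSB = 3.7245 V; V_b = V_low + 6419·LSB = 3.7261 V.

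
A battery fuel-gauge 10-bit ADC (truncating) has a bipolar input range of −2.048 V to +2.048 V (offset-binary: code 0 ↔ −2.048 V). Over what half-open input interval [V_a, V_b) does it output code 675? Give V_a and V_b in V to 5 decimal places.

[0.65200 V, 0.65600 V)

LSB = 4.096/2^10 = 4.000 mV.
V_a = V_low + 675·LSB = 0.652 V; V_b = V_low + 676·LSB = 0.656 V.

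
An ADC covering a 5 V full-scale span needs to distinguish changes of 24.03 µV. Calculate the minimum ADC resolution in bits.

Number of steps required ≥ 5 V / 24.03 µV = 208073.24.
Need 2^N ≥ 208073.24; 2^17 = 131072, 2^18 = 262144.
Minimum N = 18.

18 bits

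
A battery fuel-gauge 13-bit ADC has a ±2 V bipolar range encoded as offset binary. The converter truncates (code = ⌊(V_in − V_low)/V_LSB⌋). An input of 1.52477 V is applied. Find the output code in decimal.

Full-scale span = 4 V; LSB = 4/2^13 = 488.28 µV.
Input sits at 7218.729 steps above V_low.
⌊·⌋(7218.729) = 7218.

code 7218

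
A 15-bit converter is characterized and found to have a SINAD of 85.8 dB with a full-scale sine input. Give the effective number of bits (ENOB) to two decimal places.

ENOB = (SINAD − 1.76) / 6.02 = (85.8 − 1.76)/6.02 = 13.960.

13.96 bits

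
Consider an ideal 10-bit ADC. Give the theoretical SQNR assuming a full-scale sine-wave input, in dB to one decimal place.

SNR ≈ 6.02·N + 1.76 dB = 6.02·10 + 1.76 = 61.96 dB.

62.0 dB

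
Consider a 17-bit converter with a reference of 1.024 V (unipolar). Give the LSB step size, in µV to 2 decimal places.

7.81 µV

Full-scale span = 1.024 V.
LSB = 1.024 / 2^17 = 1.024 / 131072 = 7.8125e-06 V = 7.81 µV.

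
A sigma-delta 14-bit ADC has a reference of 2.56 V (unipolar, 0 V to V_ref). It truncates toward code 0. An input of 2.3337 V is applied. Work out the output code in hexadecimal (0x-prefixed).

code 0x3A57 (decimal 14935)

Full-scale span = 2.56 V; LSB = 2.56/2^14 = 156.25 µV.
(2.3337 − 0) / 0.00015625 = 14935.680 LSBs.
So the output code is 14935.
In hexadecimal (0x-prefixed): 0x3A57.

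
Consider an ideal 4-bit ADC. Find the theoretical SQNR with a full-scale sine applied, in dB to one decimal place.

25.8 dB

SNR ≈ 6.02·N + 1.76 dB = 6.02·4 + 1.76 = 25.84 dB.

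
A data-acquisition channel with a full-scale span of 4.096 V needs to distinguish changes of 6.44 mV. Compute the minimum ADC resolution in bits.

10 bits

Number of steps required ≥ 4.096 V / 6.44 mV = 636.02.
Need 2^N ≥ 636.02; 2^9 = 512, 2^10 = 1024.
Minimum N = 10.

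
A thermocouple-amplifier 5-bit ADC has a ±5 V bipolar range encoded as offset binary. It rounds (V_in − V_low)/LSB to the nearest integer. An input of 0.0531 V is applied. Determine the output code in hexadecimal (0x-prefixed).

LSB = 10 V / 32 = 312.500 mV.
(0.0531 − (−5)) / 0.3125 = 16.170 LSBs.
round(16.170) = 16.
In hexadecimal (0x-prefixed): 0x10.

code 0x10 (decimal 16)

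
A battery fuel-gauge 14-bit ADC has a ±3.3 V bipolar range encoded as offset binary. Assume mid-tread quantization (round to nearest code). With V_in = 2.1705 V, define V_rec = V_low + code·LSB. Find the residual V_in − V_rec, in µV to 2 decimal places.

Step size: 6.6 V ÷ 2^14 = 402.83 µV.
(2.1705 − (−3.3))/0.000402832 = 13580.1018; round gives code 13580.
Reconstructed: 2.170459 V.
Difference: 4.10156e-05 V → 41.02 µV.

41.02 µV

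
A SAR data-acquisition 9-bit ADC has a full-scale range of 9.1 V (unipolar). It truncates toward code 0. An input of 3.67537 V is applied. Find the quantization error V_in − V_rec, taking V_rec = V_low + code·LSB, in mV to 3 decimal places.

Step size: 9.1 V ÷ 2^9 = 17.773 mV.
(V_in − V_low)/LSB = (3.67537 − 0)/0.0177734 = 206.7900 → code 206 (floor).
Reconstructed: 3.6613281 V.
V_in − V_rec = 0.0140419 V = 14.042 mV.

14.042 mV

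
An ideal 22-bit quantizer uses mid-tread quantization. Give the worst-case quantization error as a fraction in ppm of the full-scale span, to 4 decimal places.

Rounding → worst-case error = ½ LSB = V_FS/2^23, so 1e+06/8388608 = 0.119209 ppm of full scale.

0.1192 ppm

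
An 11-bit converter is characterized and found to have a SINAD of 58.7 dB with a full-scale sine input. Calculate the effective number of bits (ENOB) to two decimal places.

ENOB = (SINAD − 1.76) / 6.02 = (58.7 − 1.76)/6.02 = 9.458.

9.46 bits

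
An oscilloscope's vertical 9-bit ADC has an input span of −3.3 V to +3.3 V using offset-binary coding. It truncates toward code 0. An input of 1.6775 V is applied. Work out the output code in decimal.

Full-scale span = 6.6 V; LSB = 6.6/2^9 = 12.891 mV.
Input sits at 386.133 steps above V_low.
So the output code is 386.

code 386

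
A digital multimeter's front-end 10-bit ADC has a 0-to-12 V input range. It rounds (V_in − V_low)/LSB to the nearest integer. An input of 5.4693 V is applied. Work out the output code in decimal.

code 467

LSB = 12 V / 1024 = 11.719 mV.
(5.4693 − 0) / 0.0117188 = 466.714 LSBs.
round(466.714) = 467.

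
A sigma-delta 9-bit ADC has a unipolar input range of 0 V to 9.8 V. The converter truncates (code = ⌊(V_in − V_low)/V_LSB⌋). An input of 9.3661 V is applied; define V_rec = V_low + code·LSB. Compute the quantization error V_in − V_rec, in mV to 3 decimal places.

Step size: 9.8 V ÷ 2^9 = 19.141 mV.
Scaled input = 489.3309 LSBs, so code = 489.
V_rec = 0 + 489·0.0191406 = 9.3597656 V.
Error = 9.3661 − 9.3597656 = 0.00633437 V = 6.334 mV.

6.334 mV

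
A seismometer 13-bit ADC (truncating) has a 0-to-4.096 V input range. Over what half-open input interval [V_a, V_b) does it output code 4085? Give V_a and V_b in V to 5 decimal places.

LSB = 4.096/2^13 = 0.500 mV.
V_a = V_low + 4085·LSB = 2.0425 V; V_b = V_low + 4086·LSB = 2.043 V.

[2.04250 V, 2.04300 V)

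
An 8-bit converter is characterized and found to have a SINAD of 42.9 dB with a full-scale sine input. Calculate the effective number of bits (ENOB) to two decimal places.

6.83 bits

ENOB = (SINAD − 1.76) / 6.02 = (42.9 − 1.76)/6.02 = 6.834.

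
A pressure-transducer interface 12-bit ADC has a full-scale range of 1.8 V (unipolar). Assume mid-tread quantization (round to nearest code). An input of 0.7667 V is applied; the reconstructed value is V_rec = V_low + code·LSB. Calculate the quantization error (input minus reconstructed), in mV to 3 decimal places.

One LSB is 1.8 V / 4096 = 439.45 µV.
(V_in − V_low)/LSB = (0.7667 − 0)/0.000439453 = 1744.6684 → code 1745 (round).
Code 1745 maps back to 0 + 1745×0.000439453 V = 0.7668457 V.
Difference: -0.000145703 V → -0.146 mV.

-0.146 mV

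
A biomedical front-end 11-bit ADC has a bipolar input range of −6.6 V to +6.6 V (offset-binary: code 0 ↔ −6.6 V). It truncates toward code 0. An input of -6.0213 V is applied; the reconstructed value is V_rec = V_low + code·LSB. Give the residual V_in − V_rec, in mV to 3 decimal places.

5.067 mV

LSB = 13.2/2^11 = 6.445 mV.
(V_in − V_low)/LSB = (-6.0213 − (−6.6))/0.00644531 = 89.7862 → code 89 (floor).
Reconstructed: -6.0263672 V.
V_in − V_rec = 0.00506719 V = 5.067 mV.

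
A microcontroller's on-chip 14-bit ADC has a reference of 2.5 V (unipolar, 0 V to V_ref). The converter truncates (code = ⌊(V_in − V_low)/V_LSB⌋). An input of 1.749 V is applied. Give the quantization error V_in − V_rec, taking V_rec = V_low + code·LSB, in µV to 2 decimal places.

LSB = 2.5/2^14 = 152.59 µV.
(V_in − V_low)/LSB = (1.749 − 0)/0.000152588 = 11462.2464 → code 11462 (floor).
V_rec = 0 + 11462·0.000152588 = 1.7489624 V.
Error = 1.749 − 1.7489624 = 3.75977e-05 V = 37.60 µV.

37.60 µV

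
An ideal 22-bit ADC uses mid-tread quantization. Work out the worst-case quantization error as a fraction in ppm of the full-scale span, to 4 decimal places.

0.1192 ppm

Rounding → worst-case error = ½ LSB = V_FS/2^23, so 1e+06/8388608 = 0.119209 ppm of full scale.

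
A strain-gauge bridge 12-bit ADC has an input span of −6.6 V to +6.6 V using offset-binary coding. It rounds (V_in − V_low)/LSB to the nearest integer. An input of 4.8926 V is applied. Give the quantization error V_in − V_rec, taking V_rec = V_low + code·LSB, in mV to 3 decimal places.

One LSB is 13.2 V / 4096 = 3.223 mV.
(V_in − V_low)/LSB = (4.8926 − (−6.6))/0.00322266 = 3566.1886 → code 3566 (round).
V_rec = (−6.6) + 3566·0.00322266 = 4.8919922 V.
Difference: 0.000607812 V → 0.608 mV.

0.608 mV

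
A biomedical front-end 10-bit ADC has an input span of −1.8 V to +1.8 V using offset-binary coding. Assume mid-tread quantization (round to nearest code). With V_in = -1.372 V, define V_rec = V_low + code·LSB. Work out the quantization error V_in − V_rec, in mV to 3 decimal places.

LSB = 3.6/2^10 = 3.516 mV.
Scaled input = 121.7422 LSBs, so code = 122.
V_rec = (−1.8) + 122·0.00351563 = -1.3710938 V.
V_in − V_rec = -0.00090625 V = -0.906 mV.

-0.906 mV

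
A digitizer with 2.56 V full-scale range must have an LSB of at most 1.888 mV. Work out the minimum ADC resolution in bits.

11 bits

Number of steps required ≥ 2.56 V / 1.888 mV = 1355.93.
Need 2^N ≥ 1355.93; 2^10 = 1024, 2^11 = 2048.
Minimum N = 11.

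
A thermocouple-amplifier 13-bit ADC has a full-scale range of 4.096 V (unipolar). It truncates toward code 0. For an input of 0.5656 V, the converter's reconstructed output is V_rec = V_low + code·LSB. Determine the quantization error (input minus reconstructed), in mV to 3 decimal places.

LSB = 4.096/2^13 = 0.500 mV.
(V_in − V_low)/LSB = (0.5656 − 0)/0.0005 = 1131.2000 → code 1131 (floor).
V_rec = 0 + 1131·0.0005 = 0.5655 V.
V_in − V_rec = 0.0001 V = 0.100 mV.

0.100 mV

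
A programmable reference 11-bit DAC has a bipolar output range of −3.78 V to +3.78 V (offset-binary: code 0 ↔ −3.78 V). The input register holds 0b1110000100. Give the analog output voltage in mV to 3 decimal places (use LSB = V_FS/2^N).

-457.734 mV

LSB = 7.56 V / 2^11 = 3.691 mV.
Code 0b1110000100 = 900 decimal.
V_out = (−3.78) + 900 × 0.00369141 V = -0.457734 V.
= -457.734 mV.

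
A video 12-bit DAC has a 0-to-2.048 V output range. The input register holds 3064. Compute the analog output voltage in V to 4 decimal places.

LSB = 2.048 V / 2^12 = 0.500 mV.
V_out = 0 + 3064 × 0.0005 V = 1.532 V.

1.5320 V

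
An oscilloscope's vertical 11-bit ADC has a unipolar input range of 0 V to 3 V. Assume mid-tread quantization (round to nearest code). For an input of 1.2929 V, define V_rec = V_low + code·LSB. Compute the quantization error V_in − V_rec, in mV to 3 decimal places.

LSB = 3/2^11 = 1.465 mV.
Scaled input = 882.6197 LSBs, so code = 883.
Code 883 maps back to 0 + 883×0.00146484 V = 1.293457 V.
V_in − V_rec = -0.000557031 V = -0.557 mV.

-0.557 mV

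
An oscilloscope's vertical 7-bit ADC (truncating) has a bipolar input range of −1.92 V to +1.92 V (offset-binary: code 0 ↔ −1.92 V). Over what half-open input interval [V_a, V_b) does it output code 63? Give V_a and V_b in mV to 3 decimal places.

LSB = 3.84/2^7 = 30.000 mV.
V_a = V_low + 63·LSB = -0.03 V; V_b = V_low + 64·LSB = 0 V.

[-30.000 mV, 0.000 mV)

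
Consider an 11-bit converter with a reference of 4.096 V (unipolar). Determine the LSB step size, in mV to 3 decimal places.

2.000 mV

Full-scale span = 4.096 V.
LSB = 4.096 / 2^11 = 4.096 / 2048 = 0.002 V = 2.000 mV.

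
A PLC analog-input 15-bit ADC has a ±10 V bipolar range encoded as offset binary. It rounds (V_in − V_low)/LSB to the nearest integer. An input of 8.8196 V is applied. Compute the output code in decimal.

With 32768 levels over 20 V, one step is 0.610 mV.
(V_in − V_low)/LSB = (8.8196 − (−10)) / 0.000610352 = 30834.033.
round(30834.033) = 30834.

code 30834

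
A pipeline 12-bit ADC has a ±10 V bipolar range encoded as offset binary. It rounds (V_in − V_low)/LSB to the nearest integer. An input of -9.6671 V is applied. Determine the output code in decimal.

With 4096 levels over 20 V, one step is 4.883 mV.
(V_in − V_low)/LSB = (-9.6671 − (−10)) / 0.00488281 = 68.178.
So the output code is 68.

code 68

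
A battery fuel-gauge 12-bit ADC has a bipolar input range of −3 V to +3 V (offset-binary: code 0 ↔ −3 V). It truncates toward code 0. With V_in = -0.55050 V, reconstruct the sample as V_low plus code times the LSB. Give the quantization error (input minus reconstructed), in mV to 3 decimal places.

0.281 mV

Step size: 6 V ÷ 2^12 = 1.465 mV.
Scaled input = 1672.1920 LSBs, so code = 1672.
V_rec = (−3) + 1672·0.00146484 = -0.55078125 V.
V_in − V_rec = 0.00028125 V = 0.281 mV.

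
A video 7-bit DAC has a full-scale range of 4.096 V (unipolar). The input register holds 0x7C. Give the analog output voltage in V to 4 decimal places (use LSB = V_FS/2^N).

3.9680 V

LSB = 4.096 V / 2^7 = 32.000 mV.
Code 0x7C = 124 decimal.
V_out = 0 + 124 × 0.032 V = 3.968 V.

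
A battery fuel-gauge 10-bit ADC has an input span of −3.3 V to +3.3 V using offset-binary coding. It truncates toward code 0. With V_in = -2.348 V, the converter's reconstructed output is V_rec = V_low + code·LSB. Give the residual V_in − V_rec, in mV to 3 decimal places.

4.539 mV

One LSB is 6.6 V / 1024 = 6.445 mV.
(V_in − V_low)/LSB = (-2.348 − (−3.3))/0.00644531 = 147.7042 → code 147 (floor).
V_rec = (−3.3) + 147·0.00644531 = -2.3525391 V.
Error = -2.348 − (−2.3525391) = 0.00453906 V = 4.539 mV.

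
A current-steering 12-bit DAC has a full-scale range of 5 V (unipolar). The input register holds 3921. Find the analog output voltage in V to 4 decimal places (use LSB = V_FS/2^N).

4.7864 V

LSB = 5 V / 2^12 = 1.221 mV.
V_out = 0 + 3921 × 0.0012207 V = 4.78638 V.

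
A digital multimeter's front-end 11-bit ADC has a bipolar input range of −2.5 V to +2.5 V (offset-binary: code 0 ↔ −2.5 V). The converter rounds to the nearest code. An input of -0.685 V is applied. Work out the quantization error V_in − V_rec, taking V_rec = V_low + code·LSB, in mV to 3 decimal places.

One LSB is 5 V / 2048 = 2.441 mV.
Scaled input = 743.4240 LSBs, so code = 743.
V_rec = (−2.5) + 743·0.00244141 = -0.68603516 V.
Difference: 0.00103516 V → 1.035 mV.

1.035 mV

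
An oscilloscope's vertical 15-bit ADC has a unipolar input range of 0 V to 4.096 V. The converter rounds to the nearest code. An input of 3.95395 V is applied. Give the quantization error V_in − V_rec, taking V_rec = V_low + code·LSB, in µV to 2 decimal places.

Step size: 4.096 V ÷ 2^15 = 125.00 µV.
(V_in − V_low)/LSB = (3.95395 − 0)/0.000125 = 31631.6000 → code 31632 (round).
Code 31632 maps back to 0 + 31632×0.000125 V = 3.954 V.
Difference: -5e-05 V → -50.00 µV.

-50.00 µV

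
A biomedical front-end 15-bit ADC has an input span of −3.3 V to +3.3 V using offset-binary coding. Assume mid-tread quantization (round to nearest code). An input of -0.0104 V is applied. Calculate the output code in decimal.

LSB = 6.6 V / 32768 = 201.42 µV.
(V_in − V_low)/LSB = (-0.0104 − (−3.3)) / 0.000201416 = 16332.366.
round(16332.366) = 16332.

code 16332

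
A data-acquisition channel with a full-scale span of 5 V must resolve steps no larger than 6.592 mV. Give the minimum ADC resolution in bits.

Number of steps required ≥ 5 V / 6.592 mV = 758.50.
Need 2^N ≥ 758.50; 2^9 = 512, 2^10 = 1024.
Minimum N = 10.

10 bits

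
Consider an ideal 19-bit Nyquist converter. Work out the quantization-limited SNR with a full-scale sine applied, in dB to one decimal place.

SNR ≈ 6.02·N + 1.76 dB = 6.02·19 + 1.76 = 116.14 dB.

116.1 dB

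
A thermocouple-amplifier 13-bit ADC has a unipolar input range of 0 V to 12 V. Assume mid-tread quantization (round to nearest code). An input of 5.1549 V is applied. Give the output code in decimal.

LSB = 12 V / 8192 = 1.465 mV.
Input sits at 3519.078 steps above V_low.
round(3519.078) = 3519.

code 3519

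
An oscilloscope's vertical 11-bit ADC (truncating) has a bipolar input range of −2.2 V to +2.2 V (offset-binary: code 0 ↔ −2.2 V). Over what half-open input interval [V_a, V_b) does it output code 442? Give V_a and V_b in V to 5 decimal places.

[-1.25039 V, -1.24824 V)

LSB = 4.4/2^11 = 2.148 mV.
V_a = V_low + 442·LSB = -1.25039 V; V_b = V_low + 443·LSB = -1.24824 V.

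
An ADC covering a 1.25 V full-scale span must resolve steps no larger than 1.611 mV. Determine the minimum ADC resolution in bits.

10 bits

Number of steps required ≥ 1.25 V / 1.611 mV = 775.92.
Need 2^N ≥ 775.92; 2^9 = 512, 2^10 = 1024.
Minimum N = 10.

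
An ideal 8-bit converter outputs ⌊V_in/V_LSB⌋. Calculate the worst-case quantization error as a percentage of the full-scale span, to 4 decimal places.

0.3906 %

Truncating → worst-case error = 1 LSB = V_FS/2^8, so 100/256 = 0.390625 % of full scale.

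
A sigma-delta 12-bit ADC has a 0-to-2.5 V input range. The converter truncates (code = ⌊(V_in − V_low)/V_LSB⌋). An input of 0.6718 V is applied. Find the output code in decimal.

code 1100

LSB = 2.5 V / 4096 = 0.610 mV.
(V_in − V_low)/LSB = (0.6718 − 0) / 0.000610352 = 1100.677.
⌊·⌋(1100.677) = 1100.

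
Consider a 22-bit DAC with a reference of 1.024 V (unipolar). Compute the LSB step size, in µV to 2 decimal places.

Full-scale span = 1.024 V.
LSB = 1.024 / 2^22 = 1.024 / 4194304 = 2.44141e-07 V = 0.24 µV.

0.24 µV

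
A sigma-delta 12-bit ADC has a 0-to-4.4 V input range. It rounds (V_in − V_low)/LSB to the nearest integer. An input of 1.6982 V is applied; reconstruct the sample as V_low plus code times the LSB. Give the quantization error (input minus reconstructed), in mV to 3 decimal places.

-0.140 mV

LSB = 4.4/2^12 = 1.074 mV.
Scaled input = 1580.8698 LSBs, so code = 1581.
V_rec = 0 + 1581·0.00107422 = 1.6983398 V.
Difference: -0.000139844 V → -0.140 mV.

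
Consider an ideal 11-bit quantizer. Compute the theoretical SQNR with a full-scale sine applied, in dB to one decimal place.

68.0 dB

SNR ≈ 6.02·N + 1.76 dB = 6.02·11 + 1.76 = 67.98 dB.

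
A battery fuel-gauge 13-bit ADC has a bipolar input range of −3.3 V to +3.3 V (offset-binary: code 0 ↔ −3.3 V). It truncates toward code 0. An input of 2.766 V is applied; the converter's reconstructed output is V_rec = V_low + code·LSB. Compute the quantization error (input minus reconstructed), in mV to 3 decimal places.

Step size: 6.6 V ÷ 2^13 = 0.806 mV.
Scaled input = 7529.1927 LSBs, so code = 7529.
V_rec = (−3.3) + 7529·0.000805664 = 2.7658447 V.
Error = 2.766 − 2.7658447 = 0.000155273 V = 0.155 mV.

0.155 mV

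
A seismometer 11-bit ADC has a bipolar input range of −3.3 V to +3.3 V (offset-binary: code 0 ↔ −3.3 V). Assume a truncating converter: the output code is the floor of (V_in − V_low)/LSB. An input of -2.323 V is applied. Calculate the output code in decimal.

code 303

LSB = 6.6 V / 2048 = 3.223 mV.
(V_in − V_low)/LSB = (-2.323 − (−3.3)) / 0.00322266 = 303.166.
So the output code is 303.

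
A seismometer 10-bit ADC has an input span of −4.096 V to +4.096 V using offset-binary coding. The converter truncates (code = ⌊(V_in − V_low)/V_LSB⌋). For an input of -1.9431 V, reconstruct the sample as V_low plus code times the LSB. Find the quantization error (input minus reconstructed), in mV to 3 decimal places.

One LSB is 8.192 V / 1024 = 8.000 mV.
Scaled input = 269.1125 LSBs, so code = 269.
Reconstructed: -1.944 V.
V_in − V_rec = 0.0009 V = 0.900 mV.

0.900 mV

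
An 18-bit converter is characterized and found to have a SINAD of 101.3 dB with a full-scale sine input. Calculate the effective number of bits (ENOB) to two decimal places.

ENOB = (SINAD − 1.76) / 6.02 = (101.3 − 1.76)/6.02 = 16.535.

16.53 bits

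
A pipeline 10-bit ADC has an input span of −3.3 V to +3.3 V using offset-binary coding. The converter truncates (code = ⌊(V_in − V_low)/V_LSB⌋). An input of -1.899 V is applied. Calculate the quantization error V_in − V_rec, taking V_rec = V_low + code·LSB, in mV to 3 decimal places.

2.367 mV

Step size: 6.6 V ÷ 2^10 = 6.445 mV.
(-1.899 − (−3.3))/0.00644531 = 217.3673; ⌊·⌋ gives code 217.
V_rec = (−3.3) + 217·0.00644531 = -1.9013672 V.
Difference: 0.00236719 V → 2.367 mV.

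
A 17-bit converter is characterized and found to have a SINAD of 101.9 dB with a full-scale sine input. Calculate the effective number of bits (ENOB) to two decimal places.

ENOB = (SINAD − 1.76) / 6.02 = (101.9 − 1.76)/6.02 = 16.635.

16.63 bits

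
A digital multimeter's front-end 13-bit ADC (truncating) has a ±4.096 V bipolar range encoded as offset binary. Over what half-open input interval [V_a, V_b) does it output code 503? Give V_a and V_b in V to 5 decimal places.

LSB = 8.192/2^13 = 1.000 mV.
V_a = V_low + 503·LSB = -3.593 V; V_b = V_low + 504·LSB = -3.592 V.

[-3.59300 V, -3.59200 V)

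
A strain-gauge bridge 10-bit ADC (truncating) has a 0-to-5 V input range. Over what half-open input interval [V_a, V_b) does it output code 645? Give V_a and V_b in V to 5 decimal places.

LSB = 5/2^10 = 4.883 mV.
V_a = V_low + 645·LSB = 3.14941 V; V_b = V_low + 646·LSB = 3.1543 V.

[3.14941 V, 3.15430 V)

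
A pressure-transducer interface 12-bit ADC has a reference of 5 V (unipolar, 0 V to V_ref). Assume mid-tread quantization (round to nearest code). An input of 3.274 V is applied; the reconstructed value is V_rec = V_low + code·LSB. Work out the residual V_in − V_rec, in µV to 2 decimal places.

LSB = 5/2^12 = 1.221 mV.
Scaled input = 2682.0608 LSBs, so code = 2682.
Reconstructed: 3.2739258 V.
Difference: 7.42187e-05 V → 74.22 µV.

74.22 µV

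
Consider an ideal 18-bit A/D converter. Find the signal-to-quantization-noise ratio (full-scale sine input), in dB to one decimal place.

110.1 dB

SNR ≈ 6.02·N + 1.76 dB = 6.02·18 + 1.76 = 110.12 dB.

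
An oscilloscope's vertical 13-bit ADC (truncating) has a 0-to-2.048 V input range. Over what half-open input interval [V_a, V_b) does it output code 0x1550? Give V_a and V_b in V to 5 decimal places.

LSB = 2.048/2^13 = 250.00 µV.
Code 0x1550 = 5456 decimal.
V_a = V_low + 5456·LSB = 1.364 V; V_b = V_low + 5457·LSB = 1.36425 V.

[1.36400 V, 1.36425 V)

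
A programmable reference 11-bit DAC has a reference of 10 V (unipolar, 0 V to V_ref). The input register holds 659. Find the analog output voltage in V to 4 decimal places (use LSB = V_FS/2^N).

3.2178 V

LSB = 10 V / 2^11 = 4.883 mV.
V_out = 0 + 659 × 0.00488281 V = 3.21777 V.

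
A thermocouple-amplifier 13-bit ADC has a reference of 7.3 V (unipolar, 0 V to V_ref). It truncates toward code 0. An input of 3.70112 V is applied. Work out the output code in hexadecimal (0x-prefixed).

Full-scale span = 7.3 V; LSB = 7.3/2^13 = 0.891 mV.
(3.70112 − 0) / 0.000891113 = 4153.366 LSBs.
Floor → code 4153.
In hexadecimal (0x-prefixed): 0x1039.

code 0x1039 (decimal 4153)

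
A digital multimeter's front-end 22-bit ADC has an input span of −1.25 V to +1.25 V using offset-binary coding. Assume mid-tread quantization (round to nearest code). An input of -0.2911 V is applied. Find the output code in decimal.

Full-scale span = 2.5 V; LSB = 2.5/2^22 = 0.60 µV.
(-0.2911 − (−1.25)) / 5.96046e-07 = 1608767.242 LSBs.
round(1608767.242) = 1608767.

code 1608767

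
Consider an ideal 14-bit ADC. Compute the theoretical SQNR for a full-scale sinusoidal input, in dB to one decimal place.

SNR ≈ 6.02·N + 1.76 dB = 6.02·14 + 1.76 = 86.04 dB.

86.0 dB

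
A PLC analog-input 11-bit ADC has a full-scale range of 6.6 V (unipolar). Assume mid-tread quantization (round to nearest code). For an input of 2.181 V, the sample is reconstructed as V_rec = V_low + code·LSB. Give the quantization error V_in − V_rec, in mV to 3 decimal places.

One LSB is 6.6 V / 2048 = 3.223 mV.
(V_in − V_low)/LSB = (2.181 − 0)/0.00322266 = 676.7709 → code 677 (round).
Code 677 maps back to 0 + 677×0.00322266 V = 2.1817383 V.
Difference: -0.000738281 V → -0.738 mV.

-0.738 mV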